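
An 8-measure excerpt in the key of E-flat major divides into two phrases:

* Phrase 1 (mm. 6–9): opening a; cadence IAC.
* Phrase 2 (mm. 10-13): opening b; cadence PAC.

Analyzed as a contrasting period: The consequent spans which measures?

measures 10–13

The antecedent is the phrase ending with the weaker cadence (imperfect authentic cadence, phrase 1) and the consequent the one ending more conclusively (perfect authentic cadence, phrase 2); the consequent is bars 10–13.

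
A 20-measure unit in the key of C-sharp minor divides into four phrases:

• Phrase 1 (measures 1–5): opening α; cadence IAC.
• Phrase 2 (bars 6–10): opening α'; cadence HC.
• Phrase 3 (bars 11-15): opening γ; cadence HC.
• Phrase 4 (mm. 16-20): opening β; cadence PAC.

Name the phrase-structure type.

contrasting double period

Four phrases in two halves: the first half (mm. 1-10) ends with a half cadence, the second (mm. 11-20) with a perfect authentic cadence — a large antecedent–consequent pair, i.e. a double period.
Phrase 3 begins with different material from phrase 1, making it contrasting.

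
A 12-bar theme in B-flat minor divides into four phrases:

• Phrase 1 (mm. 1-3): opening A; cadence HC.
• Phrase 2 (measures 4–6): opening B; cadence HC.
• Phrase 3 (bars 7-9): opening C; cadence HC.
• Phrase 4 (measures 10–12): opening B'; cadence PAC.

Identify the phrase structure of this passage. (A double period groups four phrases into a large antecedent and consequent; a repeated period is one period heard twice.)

contrasting double period

Four phrases in two halves: the first half (mm. 1–6) ends with a half cadence, the second (bars 7–12) with a perfect authentic cadence — a large antecedent–consequent pair, i.e. a double period.
Phrase 3 begins with different material from phrase 1, making it contrasting.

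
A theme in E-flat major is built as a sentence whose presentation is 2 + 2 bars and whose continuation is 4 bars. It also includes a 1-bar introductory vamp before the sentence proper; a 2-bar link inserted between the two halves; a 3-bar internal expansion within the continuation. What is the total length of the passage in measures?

14 measures

Basic sentence: 2 + 2 + 4 = 8 bars.
8 (basic form) + 1 (introduction) + 2 (link) + 3 (internal expansion) = 14.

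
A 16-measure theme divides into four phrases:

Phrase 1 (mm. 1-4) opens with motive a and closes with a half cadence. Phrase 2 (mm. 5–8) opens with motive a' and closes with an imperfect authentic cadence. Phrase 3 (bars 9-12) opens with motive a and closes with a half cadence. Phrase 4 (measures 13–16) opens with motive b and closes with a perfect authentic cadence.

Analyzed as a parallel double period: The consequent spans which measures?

In a double period the four phrases pair into a large antecedent (phrases 1–2, ending imperfect authentic cadence) and a large consequent (phrases 3–4, ending perfect authentic cadence). The consequent spans mm. 9–16.

measures 9–16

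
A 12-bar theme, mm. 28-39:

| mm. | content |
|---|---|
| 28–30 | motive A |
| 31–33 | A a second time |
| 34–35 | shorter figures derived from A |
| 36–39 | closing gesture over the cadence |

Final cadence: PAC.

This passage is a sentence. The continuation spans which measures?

measures 34–39

After the presentation (mm. 28–33), the continuation covers the fragmentation through the cadence: mm. 34–39.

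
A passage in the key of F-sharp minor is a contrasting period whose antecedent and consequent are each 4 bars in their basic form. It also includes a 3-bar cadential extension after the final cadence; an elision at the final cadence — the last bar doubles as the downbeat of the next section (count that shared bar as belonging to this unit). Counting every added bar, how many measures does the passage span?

11 measures

Basic contrasting period: 4 + 4 = 8 bars.
8 (basic form) + 3 (cadential extension) = 11.
The elision shares a bar with the next section but does not change this unit's count.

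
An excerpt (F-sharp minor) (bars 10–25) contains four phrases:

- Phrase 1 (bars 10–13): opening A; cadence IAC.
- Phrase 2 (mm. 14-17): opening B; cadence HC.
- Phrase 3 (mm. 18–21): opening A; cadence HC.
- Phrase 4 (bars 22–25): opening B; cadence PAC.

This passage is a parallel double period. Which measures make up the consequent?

In a double period the four phrases pair into a large antecedent (phrases 1–2, ending half cadence) and a large consequent (phrases 3–4, ending perfect authentic cadence). The consequent spans measures 18–25.

measures 18–25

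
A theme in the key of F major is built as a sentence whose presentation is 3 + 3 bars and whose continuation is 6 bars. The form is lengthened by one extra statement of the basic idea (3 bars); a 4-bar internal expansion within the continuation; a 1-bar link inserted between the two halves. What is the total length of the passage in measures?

20 measures

Basic sentence: 3 + 3 + 6 = 12 bars.
12 (basic form) + 3 (extra statement) + 4 (internal expansion) + 1 (link) = 20.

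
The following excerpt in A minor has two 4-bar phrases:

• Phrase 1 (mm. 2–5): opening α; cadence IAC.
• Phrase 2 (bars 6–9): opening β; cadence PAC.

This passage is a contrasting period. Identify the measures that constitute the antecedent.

measures 2–5

The antecedent is the phrase ending with the weaker cadence (imperfect authentic cadence, phrase 1) and the consequent the one ending more conclusively (perfect authentic cadence, phrase 2); the antecedent is mm. 2–5.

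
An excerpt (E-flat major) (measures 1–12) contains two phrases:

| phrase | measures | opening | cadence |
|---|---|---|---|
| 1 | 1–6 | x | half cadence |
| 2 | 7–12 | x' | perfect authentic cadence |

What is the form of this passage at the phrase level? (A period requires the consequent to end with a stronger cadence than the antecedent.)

Phrase 1 ends with a half cadence (weaker) and phrase 2 with a perfect authentic cadence (stronger): antecedent + consequent = a period.
The two phrases open with the same material (x / x'), so the period is parallel.

parallel period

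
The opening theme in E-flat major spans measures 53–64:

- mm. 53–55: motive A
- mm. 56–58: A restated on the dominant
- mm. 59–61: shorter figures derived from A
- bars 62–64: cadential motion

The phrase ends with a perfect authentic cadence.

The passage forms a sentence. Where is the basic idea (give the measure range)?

The presentation of a sentence is the basic idea (bars 53–55) plus its repetition (bars 56-58); the basic idea is therefore bars 53-55.

measures 53–55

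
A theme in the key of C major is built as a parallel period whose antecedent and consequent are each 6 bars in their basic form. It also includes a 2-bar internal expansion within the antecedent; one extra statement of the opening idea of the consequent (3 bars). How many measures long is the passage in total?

Basic parallel period: 6 + 6 = 12 bars.
12 (basic form) + 2 (internal expansion) + 3 (extra statement) = 17.

17 measures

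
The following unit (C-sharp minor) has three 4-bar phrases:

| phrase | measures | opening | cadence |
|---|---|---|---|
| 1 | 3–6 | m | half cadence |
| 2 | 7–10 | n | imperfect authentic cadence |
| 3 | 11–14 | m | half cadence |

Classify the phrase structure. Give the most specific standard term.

phrase group

The final phrase closes with a half cadence, which is not stronger than the preceding imperfect authentic cadence; the 3 phrases lack an overall antecedent–consequent design and so form a phrase group.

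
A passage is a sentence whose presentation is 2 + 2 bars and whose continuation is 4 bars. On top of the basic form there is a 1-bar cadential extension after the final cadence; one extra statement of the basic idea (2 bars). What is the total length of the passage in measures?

11 measures

Basic sentence: 2 + 2 + 4 = 8 bars.
8 (basic form) + 1 (cadential extension) + 2 (extra statement) = 11.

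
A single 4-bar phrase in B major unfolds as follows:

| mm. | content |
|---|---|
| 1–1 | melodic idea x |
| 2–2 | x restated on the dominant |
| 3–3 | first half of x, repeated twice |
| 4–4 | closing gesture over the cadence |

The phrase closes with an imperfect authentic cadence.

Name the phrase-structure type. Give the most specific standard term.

sentence

Basic idea (bar 1) + its repetition (m. 2) form the presentation; fragmentation and cadence (mm. 3–4) form the continuation — the 4-bar whole is a sentence.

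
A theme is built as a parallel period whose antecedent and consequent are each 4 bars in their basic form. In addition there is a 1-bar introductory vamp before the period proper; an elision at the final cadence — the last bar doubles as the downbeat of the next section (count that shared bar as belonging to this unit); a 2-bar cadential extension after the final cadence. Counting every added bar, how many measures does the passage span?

11 measures

Basic parallel period: 4 + 4 = 8 bars.
8 (basic form) + 1 (introduction) + 2 (cadential extension) = 11.
The elision shares a bar with the next section but does not change this unit's count.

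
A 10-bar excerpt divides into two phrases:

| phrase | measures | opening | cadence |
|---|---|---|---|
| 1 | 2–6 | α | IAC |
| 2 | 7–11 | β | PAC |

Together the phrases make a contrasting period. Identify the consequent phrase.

The phrase ending with the weaker cadence (imperfect authentic cadence) is the antecedent; the one ending more conclusively (perfect authentic cadence) is the consequent. The consequent is phrase 2.

phrase 2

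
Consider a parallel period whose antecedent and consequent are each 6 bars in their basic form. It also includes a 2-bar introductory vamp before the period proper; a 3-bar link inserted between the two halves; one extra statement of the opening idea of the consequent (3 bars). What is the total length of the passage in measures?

20 measures

Basic parallel period: 6 + 6 = 12 bars.
12 (basic form) + 2 (introduction) + 3 (link) + 3 (extra statement) = 20.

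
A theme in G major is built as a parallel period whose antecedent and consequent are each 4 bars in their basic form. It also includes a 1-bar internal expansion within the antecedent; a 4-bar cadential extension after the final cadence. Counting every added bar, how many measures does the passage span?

Basic parallel period: 4 + 4 = 8 bars.
8 (basic form) + 1 (internal expansion) + 4 (cadential extension) = 13.

13 measures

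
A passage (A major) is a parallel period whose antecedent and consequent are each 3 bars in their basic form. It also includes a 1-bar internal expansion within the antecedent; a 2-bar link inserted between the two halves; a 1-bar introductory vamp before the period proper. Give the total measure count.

10 measures

Basic parallel period: 3 + 3 = 6 bars.
6 (basic form) + 1 (internal expansion) + 2 (link) + 1 (introduction) = 10.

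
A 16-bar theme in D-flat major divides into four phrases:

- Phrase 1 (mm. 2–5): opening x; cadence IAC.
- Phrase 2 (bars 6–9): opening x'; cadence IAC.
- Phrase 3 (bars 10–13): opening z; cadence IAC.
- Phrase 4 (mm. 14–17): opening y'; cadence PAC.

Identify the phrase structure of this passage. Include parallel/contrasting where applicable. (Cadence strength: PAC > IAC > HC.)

contrasting double period

Four phrases in two halves: the first half (mm. 2-9) ends with an imperfect authentic cadence, the second (mm. 10-17) with a perfect authentic cadence — a large antecedent–consequent pair, i.e. a double period.
Phrase 3 begins with different material from phrase 1, making it contrasting.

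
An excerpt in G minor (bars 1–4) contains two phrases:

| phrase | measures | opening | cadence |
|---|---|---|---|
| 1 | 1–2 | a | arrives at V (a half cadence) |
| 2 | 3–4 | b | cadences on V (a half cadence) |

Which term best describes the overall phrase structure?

The second phrase closes with a half cadence, which is not stronger than the first phrase's half cadence; without a weak→strong cadential pair there is no antecedent–consequent relationship, so this is a phrase group rather than a period.

phrase group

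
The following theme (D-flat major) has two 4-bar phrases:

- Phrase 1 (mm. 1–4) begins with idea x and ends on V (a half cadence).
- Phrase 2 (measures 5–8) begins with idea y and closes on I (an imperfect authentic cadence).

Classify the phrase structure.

Phrase 1 ends with a half cadence (weaker) and phrase 2 with an imperfect authentic cadence (stronger): antecedent + consequent = a period.
The two phrases open with different material (x / y), so the period is contrasting.

contrasting period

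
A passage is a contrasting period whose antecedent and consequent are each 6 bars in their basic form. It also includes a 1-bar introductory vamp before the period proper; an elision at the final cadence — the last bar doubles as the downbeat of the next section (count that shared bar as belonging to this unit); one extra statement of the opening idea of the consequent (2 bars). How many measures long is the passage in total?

Basic contrasting period: 6 + 6 = 12 bars.
12 (basic form) + 1 (introduction) + 2 (extra statement) = 15.
The elision shares a bar with the next section but does not change this unit's count.

15 measures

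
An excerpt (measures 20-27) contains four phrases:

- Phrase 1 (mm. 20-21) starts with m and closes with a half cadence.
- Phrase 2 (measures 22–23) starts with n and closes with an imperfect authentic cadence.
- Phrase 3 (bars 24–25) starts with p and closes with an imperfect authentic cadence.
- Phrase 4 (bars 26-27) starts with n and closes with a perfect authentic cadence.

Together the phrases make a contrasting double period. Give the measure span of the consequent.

measures 24–27

In a double period the first pair of phrases (ending imperfect authentic cadence) is the large antecedent and the second pair (ending perfect authentic cadence) is the large consequent; the consequent is measures 24–27.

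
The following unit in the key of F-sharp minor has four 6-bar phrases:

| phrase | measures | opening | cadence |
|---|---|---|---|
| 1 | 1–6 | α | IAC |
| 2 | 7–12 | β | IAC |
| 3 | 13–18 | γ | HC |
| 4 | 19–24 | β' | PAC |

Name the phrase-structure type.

Four phrases in two halves: the first half (bars 1-12) ends with an imperfect authentic cadence, the second (bars 13-24) with a perfect authentic cadence — a large antecedent–consequent pair, i.e. a double period.
Phrase 3 begins with different material from phrase 1, making it contrasting.

contrasting double period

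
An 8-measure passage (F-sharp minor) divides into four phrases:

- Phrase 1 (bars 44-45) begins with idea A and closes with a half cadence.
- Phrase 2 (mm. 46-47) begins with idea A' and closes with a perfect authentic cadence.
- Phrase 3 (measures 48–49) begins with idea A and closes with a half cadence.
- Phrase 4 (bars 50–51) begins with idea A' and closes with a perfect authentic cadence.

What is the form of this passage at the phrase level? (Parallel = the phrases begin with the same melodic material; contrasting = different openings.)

The cadence pattern HC–PAC–HC–PAC is weak–strong twice, and phrases 3–4 restate phrases 1–2: a period heard twice, not a double period (which would end weakly at phrase 2).

repeated period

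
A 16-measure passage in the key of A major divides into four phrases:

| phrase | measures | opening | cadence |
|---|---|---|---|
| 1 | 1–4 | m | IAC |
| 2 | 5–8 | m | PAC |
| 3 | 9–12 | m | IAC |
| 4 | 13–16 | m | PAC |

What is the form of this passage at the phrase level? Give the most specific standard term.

The cadence pattern IAC–PAC–IAC–PAC is weak–strong twice, and phrases 3–4 restate phrases 1–2: a period heard twice, not a double period (which would end weakly at phrase 2).

repeated period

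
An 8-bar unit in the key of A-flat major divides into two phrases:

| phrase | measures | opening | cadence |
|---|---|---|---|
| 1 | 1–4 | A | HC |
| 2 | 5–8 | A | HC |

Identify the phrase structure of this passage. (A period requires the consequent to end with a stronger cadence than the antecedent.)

repeated phrase

Both phrases have the same opening (A) and the same cadence (half cadence): the second is a restatement, not a consequent, so this is a repeated phrase rather than a period.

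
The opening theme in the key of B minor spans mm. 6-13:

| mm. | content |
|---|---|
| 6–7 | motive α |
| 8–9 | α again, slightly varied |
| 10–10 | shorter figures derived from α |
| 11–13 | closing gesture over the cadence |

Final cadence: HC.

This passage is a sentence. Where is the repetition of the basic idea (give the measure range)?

The presentation of a sentence is the basic idea (mm. 6–7) plus its repetition (measures 8–9); the repetition of the basic idea is therefore mm. 8-9.

measures 8–9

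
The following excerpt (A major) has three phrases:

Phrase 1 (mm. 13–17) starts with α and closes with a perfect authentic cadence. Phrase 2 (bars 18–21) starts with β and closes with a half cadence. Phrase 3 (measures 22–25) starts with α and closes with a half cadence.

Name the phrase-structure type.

phrase group

The final phrase closes with a half cadence, which is not stronger than the preceding half cadence; the 3 phrases lack an overall antecedent–consequent design and so form a phrase group.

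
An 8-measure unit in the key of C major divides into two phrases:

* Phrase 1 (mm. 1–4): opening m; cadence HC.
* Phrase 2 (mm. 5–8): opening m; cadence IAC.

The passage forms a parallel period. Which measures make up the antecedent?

measures 1–4

The antecedent is the phrase ending with the weaker cadence (half cadence, phrase 1) and the consequent the one ending more conclusively (imperfect authentic cadence, phrase 2); the antecedent is measures 1-4.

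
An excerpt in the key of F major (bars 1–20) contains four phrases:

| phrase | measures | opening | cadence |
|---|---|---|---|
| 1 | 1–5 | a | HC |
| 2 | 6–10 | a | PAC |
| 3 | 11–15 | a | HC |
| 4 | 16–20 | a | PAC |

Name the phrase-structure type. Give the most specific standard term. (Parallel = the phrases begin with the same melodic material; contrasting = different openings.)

repeated period

The cadence pattern HC–PAC–HC–PAC is weak–strong twice, and phrases 3–4 restate phrases 1–2: a period heard twice, not a double period (which would end weakly at phrase 2).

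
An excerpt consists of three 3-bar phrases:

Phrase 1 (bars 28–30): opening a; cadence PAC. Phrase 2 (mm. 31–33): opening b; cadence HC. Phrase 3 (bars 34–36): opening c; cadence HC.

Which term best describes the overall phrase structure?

phrase group

The final phrase closes with a half cadence, which is not stronger than the preceding half cadence; the 3 phrases lack an overall antecedent–consequent design and so form a phrase group.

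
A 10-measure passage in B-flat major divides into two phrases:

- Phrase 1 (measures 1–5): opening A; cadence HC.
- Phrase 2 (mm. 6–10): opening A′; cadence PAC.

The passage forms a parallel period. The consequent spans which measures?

The antecedent is the phrase ending with the weaker cadence (half cadence, phrase 1) and the consequent the one ending more conclusively (perfect authentic cadence, phrase 2); the consequent is mm. 6-10.

measures 6–10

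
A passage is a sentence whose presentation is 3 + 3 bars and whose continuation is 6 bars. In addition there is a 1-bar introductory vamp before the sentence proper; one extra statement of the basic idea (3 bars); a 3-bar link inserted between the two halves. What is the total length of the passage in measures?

Basic sentence: 3 + 3 + 6 = 12 bars.
12 (basic form) + 1 (introduction) + 3 (extra statement) + 3 (link) = 19.

19 measures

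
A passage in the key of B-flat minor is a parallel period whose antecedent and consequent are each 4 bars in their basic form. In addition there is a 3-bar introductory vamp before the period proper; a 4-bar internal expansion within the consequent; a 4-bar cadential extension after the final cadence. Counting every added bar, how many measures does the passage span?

19 measures

Basic parallel period: 4 + 4 = 8 bars.
8 (basic form) + 3 (introduction) + 4 (internal expansion) + 4 (cadential extension) = 19.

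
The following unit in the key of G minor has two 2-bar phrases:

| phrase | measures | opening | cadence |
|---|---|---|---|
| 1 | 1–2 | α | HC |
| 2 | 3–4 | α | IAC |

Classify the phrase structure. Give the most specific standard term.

Phrase 1 ends with a half cadence (weaker) and phrase 2 with an imperfect authentic cadence (stronger): antecedent + consequent = a period.
The two phrases open with the same material (α / α), so the period is parallel.

parallel period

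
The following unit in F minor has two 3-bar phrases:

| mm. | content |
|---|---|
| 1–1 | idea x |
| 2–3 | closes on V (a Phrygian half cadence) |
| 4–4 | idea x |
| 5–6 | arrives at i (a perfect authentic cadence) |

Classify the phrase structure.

parallel period

Phrase 1 ends with a Phrygian half cadence (weaker) and phrase 2 with a perfect authentic cadence (stronger): antecedent + consequent = a period.
The two phrases open with the same material (x / x), so the period is parallel.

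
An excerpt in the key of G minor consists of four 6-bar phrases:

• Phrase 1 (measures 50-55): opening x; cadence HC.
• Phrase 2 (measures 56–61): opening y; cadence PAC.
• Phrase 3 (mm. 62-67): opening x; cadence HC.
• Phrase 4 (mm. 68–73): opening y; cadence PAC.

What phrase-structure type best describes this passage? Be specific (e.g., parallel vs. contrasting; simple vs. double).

repeated period

The cadence pattern HC–PAC–HC–PAC is weak–strong twice, and phrases 3–4 restate phrases 1–2: a period heard twice, not a double period (which would end weakly at phrase 2).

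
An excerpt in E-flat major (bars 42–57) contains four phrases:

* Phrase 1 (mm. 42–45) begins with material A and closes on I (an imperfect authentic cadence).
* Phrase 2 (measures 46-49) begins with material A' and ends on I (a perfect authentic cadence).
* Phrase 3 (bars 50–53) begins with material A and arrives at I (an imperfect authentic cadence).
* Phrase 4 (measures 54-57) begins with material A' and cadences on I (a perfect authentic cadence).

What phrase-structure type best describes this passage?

repeated period

The cadence pattern IAC–PAC–IAC–PAC is weak–strong twice, and phrases 3–4 restate phrases 1–2: a period heard twice, not a double period (which would end weakly at phrase 2).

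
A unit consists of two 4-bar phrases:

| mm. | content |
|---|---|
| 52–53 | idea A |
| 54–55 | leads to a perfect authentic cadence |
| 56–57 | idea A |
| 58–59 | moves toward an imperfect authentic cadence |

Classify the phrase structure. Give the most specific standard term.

The second phrase closes with an imperfect authentic cadence, which is not stronger than the first phrase's perfect authentic cadence; without a weak→strong cadential pair there is no antecedent–consequent relationship, so this is a phrase group rather than a period.

phrase group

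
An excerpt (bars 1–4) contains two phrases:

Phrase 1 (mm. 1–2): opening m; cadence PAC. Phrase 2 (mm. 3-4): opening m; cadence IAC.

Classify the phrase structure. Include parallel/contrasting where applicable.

The second phrase closes with an imperfect authentic cadence, which is not stronger than the first phrase's perfect authentic cadence; without a weak→strong cadential pair there is no antecedent–consequent relationship, so this is a phrase group rather than a period.

phrase group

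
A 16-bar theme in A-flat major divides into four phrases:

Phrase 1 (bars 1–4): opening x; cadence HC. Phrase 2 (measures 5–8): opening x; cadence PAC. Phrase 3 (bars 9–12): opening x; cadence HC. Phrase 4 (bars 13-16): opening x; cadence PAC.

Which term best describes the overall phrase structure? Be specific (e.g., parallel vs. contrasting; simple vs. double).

repeated period

The cadence pattern HC–PAC–HC–PAC is weak–strong twice, and phrases 3–4 restate phrases 1–2: a period heard twice, not a double period (which would end weakly at phrase 2).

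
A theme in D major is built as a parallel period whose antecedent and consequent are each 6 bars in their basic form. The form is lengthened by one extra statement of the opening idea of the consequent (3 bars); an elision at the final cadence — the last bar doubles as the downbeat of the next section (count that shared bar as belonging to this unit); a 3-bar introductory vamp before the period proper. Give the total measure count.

18 measures

Basic parallel period: 6 + 6 = 12 bars.
12 (basic form) + 3 (extra statement) + 3 (introduction) = 18.
The elision shares a bar with the next section but does not change this unit's count.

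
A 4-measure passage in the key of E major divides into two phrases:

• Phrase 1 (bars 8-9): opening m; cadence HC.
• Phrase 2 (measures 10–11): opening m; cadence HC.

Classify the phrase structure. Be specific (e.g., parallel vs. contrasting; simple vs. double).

Both phrases have the same opening (m) and the same cadence (half cadence): the second is a restatement, not a consequent, so this is a repeated phrase rather than a period.

repeated phrase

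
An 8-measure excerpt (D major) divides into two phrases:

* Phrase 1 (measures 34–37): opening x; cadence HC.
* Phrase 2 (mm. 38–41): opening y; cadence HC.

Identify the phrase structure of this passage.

The second phrase closes with a half cadence, which is not stronger than the first phrase's half cadence; without a weak→strong cadential pair there is no antecedent–consequent relationship, so this is a phrase group rather than a period.

phrase group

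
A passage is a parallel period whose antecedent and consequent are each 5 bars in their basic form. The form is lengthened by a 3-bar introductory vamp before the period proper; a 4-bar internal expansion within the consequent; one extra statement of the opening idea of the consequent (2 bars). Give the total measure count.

Basic parallel period: 5 + 5 = 10 bars.
10 (basic form) + 3 (introduction) + 4 (internal expansion) + 2 (extra statement) = 19.

19 measures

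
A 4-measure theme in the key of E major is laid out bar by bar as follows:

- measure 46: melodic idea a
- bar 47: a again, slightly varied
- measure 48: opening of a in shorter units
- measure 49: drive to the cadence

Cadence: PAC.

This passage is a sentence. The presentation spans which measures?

The presentation of a sentence is the basic idea (measure 46) plus its repetition (measure 47); the presentation is therefore bars 46–47.

measures 46–47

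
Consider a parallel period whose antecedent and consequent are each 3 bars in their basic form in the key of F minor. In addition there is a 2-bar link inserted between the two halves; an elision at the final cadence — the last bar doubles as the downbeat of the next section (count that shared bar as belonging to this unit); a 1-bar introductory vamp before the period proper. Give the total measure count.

Basic parallel period: 3 + 3 = 6 bars.
6 (basic form) + 2 (link) + 1 (introduction) = 9.
The elision shares a bar with the next section but does not change this unit's count.

9 measures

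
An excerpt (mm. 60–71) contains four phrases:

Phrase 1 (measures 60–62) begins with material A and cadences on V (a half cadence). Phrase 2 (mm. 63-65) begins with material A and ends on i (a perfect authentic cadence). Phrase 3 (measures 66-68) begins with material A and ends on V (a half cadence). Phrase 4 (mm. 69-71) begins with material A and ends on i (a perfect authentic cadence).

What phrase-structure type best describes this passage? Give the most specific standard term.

The cadence pattern HC–PAC–HC–PAC is weak–strong twice, and phrases 3–4 restate phrases 1–2: a period heard twice, not a double period (which would end weakly at phrase 2).

repeated period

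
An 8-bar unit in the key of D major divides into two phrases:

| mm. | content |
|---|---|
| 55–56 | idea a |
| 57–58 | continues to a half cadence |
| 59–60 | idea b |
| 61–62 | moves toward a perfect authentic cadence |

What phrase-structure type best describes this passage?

Phrase 1 ends with a half cadence (weaker) and phrase 2 with a perfect authentic cadence (stronger): antecedent + consequent = a period.
The two phrases open with different material (a / b), so the period is contrasting.

contrasting period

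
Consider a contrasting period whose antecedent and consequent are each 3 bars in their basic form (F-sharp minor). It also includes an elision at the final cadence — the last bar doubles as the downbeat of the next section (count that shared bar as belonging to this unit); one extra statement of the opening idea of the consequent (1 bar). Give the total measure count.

Basic contrasting period: 3 + 3 = 6 bars.
6 (basic form) + 1 (extra statement) = 7.
The elision shares a bar with the next section but does not change this unit's count.

7 measures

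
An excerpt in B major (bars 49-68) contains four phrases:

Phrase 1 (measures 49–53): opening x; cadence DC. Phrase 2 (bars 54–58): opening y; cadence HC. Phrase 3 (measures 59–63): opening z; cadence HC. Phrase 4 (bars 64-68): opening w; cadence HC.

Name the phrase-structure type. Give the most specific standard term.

Phrase 4 ends with a half cadence, no stronger than phrase 2's half cadence, so the four phrases do not form a double period; nor do phrases 3–4 duplicate 1–2, so it is not a repeated period. With no phrase reaching a conclusive cadence, the passage is a phrase group.

phrase group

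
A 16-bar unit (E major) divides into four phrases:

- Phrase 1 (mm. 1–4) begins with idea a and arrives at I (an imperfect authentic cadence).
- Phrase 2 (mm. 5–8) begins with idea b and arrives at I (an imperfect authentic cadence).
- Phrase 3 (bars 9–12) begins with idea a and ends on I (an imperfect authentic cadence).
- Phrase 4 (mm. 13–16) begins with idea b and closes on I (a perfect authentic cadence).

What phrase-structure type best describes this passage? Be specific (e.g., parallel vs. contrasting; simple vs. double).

parallel double period

Four phrases in two halves: the first half (mm. 1-8) ends with an imperfect authentic cadence, the second (mm. 9–16) with a perfect authentic cadence — a large antecedent–consequent pair, i.e. a double period.
Phrase 3 begins with the same material as phrase 1, making it parallel.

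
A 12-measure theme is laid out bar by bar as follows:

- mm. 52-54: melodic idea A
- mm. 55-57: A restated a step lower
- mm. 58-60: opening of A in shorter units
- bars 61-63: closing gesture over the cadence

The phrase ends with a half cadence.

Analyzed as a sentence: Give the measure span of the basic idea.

The presentation of a sentence is the basic idea (measures 52–54) plus its repetition (mm. 55-57); the basic idea is therefore measures 52–54.

measures 52–54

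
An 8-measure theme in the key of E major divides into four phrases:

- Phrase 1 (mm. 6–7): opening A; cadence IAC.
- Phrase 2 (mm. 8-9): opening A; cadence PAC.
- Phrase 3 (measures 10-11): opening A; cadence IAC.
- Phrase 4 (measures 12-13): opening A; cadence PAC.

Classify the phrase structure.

The cadence pattern IAC–PAC–IAC–PAC is weak–strong twice, and phrases 3–4 restate phrases 1–2: a period heard twice, not a double period (which would end weakly at phrase 2).

repeated period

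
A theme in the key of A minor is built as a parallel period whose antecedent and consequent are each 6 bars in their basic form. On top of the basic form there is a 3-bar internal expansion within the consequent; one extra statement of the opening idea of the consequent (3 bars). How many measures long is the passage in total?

Basic parallel period: 6 + 6 = 12 bars.
12 (basic form) + 3 (internal expansion) + 3 (extra statement) = 18.

18 measures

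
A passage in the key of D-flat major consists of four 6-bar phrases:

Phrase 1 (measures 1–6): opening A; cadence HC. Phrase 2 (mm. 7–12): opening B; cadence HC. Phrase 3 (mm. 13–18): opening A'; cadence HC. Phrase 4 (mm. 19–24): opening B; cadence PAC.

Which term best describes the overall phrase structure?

parallel double period

Four phrases in two halves: the first half (mm. 1-12) ends with a half cadence, the second (measures 13–24) with a perfect authentic cadence — a large antecedent–consequent pair, i.e. a double period.
Phrase 3 begins with the same material as phrase 1, making it parallel.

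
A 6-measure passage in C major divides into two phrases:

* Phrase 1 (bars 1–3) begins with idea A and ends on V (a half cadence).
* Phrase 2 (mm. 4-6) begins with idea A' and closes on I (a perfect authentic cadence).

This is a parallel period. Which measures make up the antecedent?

The phrase ending with the weaker cadence (half cadence) is the antecedent; the one ending more conclusively (perfect authentic cadence) is the consequent. The antecedent is measures 1–3.

measures 1–3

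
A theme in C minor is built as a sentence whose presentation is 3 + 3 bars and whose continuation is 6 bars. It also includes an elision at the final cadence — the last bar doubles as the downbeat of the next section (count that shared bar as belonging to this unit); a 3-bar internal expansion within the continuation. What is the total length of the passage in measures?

Basic sentence: 3 + 3 + 6 = 12 bars.
12 (basic form) + 3 (internal expansion) = 15.
The elision shares a bar with the next section but does not change this unit's count.

15 measures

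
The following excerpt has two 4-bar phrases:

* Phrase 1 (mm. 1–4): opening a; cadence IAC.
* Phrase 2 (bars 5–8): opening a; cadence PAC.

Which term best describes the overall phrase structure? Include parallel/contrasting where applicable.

Phrase 1 ends with an imperfect authentic cadence (weaker) and phrase 2 with a perfect authentic cadence (stronger): antecedent + consequent = a period.
The two phrases open with the same material (a / a), so the period is parallel.

parallel period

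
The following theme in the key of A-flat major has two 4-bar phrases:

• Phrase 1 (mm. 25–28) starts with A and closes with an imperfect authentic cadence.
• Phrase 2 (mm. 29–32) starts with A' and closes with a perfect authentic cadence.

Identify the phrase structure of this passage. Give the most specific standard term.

parallel period

Phrase 1 ends with an imperfect authentic cadence (weaker) and phrase 2 with a perfect authentic cadence (stronger): antecedent + consequent = a period.
The two phrases open with the same material (A / A'), so the period is parallel.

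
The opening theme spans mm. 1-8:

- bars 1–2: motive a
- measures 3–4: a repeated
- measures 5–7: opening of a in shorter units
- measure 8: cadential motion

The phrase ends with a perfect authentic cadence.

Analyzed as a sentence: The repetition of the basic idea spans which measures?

measures 3–4

The presentation of a sentence is the basic idea (bars 1–2) plus its repetition (bars 3–4); the repetition of the basic idea is therefore measures 3–4.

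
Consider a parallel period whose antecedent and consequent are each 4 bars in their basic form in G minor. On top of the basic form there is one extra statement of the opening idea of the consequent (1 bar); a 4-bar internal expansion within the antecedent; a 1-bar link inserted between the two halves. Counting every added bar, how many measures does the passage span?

Basic parallel period: 4 + 4 = 8 bars.
8 (basic form) + 1 (extra statement) + 4 (internal expansion) + 1 (link) = 14.

14 measures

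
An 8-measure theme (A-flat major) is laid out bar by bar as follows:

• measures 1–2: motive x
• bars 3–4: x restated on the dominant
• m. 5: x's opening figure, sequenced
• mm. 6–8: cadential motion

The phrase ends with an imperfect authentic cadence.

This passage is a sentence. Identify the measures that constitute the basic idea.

The presentation of a sentence is the basic idea (measures 1-2) plus its repetition (bars 3–4); the basic idea is therefore mm. 1-2.

measures 1–2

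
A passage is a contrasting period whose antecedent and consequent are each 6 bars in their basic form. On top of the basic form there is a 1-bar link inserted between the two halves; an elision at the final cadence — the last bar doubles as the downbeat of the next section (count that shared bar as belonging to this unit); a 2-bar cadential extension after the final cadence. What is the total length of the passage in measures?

15 measures

Basic contrasting period: 6 + 6 = 12 bars.
12 (basic form) + 1 (link) + 2 (cadential extension) = 15.
The elision shares a bar with the next section but does not change this unit's count.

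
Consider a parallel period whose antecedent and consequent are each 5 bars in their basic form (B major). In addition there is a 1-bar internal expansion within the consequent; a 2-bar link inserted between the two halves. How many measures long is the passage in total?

Basic parallel period: 5 + 5 = 10 bars.
10 (basic form) + 1 (internal expansion) + 2 (link) = 13.

13 measures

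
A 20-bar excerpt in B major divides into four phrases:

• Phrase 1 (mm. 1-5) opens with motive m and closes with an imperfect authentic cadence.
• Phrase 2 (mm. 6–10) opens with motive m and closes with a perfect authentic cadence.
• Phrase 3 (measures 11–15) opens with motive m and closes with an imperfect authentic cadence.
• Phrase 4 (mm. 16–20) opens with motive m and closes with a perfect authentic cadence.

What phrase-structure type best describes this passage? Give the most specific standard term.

The cadence pattern IAC–PAC–IAC–PAC is weak–strong twice, and phrases 3–4 restate phrases 1–2: a period heard twice, not a double period (which would end weakly at phrase 2).

repeated period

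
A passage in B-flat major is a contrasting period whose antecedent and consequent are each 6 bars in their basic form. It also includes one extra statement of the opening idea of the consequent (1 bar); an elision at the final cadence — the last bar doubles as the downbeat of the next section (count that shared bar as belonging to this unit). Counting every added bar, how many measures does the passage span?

Basic contrasting period: 6 + 6 = 12 bars.
12 (basic form) + 1 (extra statement) = 13.
The elision shares a bar with the next section but does not change this unit's count.

13 measures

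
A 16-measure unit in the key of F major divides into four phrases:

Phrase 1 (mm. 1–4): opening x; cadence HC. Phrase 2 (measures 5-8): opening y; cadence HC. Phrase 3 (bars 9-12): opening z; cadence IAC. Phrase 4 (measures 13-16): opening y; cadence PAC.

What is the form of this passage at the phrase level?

contrasting double period

Four phrases in two halves: the first half (measures 1-8) ends with a half cadence, the second (measures 9-16) with a perfect authentic cadence — a large antecedent–consequent pair, i.e. a double period.
Phrase 3 begins with different material from phrase 1, making it contrasting.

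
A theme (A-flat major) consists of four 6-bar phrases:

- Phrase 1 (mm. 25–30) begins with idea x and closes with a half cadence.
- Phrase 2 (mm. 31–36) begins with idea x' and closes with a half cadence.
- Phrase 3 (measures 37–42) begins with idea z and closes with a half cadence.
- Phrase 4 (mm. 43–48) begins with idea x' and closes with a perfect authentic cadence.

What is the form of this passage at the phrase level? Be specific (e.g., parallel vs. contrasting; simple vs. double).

Four phrases in two halves: the first half (mm. 25–36) ends with a half cadence, the second (bars 37-48) with a perfect authentic cadence — a large antecedent–consequent pair, i.e. a double period.
Phrase 3 begins with different material from phrase 1, making it contrasting.

contrasting double period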